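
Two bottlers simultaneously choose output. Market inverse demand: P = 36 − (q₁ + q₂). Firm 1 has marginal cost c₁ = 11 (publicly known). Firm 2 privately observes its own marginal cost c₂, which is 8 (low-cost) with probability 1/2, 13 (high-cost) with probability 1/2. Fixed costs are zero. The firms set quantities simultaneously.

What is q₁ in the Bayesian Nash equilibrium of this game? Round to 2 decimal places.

Type-c best response for Firm 2: q₂(c) = (36 − c)/2 − q₁/2.
Firm 1 maximizes expected profit; its first-order condition is 36 − 2q₁ − E[q₂] − 11 = 0.
Substituting E[q₂] and solving: E[c₂] = 10.5, so q₁ = (36 − 2·11 + 10.5)/3 = 8.16667.

8.17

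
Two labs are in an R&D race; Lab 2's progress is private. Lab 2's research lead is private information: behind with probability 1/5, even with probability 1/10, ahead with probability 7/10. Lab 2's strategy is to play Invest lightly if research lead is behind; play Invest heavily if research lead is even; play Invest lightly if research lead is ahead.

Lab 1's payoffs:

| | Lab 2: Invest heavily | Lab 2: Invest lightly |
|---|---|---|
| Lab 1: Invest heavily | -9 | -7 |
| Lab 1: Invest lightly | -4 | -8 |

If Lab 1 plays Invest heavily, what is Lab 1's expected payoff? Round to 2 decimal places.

-7.20

E[Invest heavily] = 1/5·(-7) + 1/10·(-9) + 7/10·(-7) = (-7/5) + (-9/10) + (-49/10) = -36/5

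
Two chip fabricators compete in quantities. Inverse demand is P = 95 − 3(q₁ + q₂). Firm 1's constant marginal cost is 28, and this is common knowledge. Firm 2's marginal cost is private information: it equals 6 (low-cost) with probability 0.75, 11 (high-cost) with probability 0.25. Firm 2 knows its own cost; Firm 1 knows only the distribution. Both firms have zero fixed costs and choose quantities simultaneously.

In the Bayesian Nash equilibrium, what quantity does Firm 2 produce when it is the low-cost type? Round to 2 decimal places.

12.26

Type-c best response for Firm 2: q₂(c) = (95 − c)/6 − q₁/2.
Firm 1 maximizes expected profit; its first-order condition is 95 − 6q₁ − 3E[q₂] − 28 = 0.
Substituting E[q₂] and solving: E[c₂] = 7.25, so q₁ = (95 − 2·28 + 7.25)/9 = 5.13889.
q₂(low-cost) = (95 − 6 − 3·5.13889)/6 = 12.2639.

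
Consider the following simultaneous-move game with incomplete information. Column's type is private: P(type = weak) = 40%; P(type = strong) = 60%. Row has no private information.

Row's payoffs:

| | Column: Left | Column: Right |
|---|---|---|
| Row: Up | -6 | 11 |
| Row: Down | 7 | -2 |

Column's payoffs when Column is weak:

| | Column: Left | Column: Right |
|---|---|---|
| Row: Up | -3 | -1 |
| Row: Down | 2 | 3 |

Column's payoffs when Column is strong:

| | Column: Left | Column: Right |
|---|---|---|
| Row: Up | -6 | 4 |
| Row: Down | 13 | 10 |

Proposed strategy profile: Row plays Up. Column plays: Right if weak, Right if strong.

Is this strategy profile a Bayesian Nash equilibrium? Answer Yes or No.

Row plays Up: E[Up] = 0.4·(11) + 0.6·(11) = 11; E[Down] = -2. Best-responding. ✓
Column (type weak), facing Up: Left gives -3, Right gives -1. Proposed Right is best. ✓
Column (type strong), facing Up: Left gives -6, Right gives 4. Proposed Right is best. ✓

Yes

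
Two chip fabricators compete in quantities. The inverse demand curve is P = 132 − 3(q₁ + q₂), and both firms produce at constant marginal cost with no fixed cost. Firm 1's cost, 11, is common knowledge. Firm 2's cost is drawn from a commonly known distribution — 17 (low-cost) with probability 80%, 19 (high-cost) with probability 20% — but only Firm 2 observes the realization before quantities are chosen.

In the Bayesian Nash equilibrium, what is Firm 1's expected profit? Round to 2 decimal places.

Firm 2 with cost c maximizes (132 − 3(q₁+q₂) − c)·q₂, giving q₂(c) = (132 − c − 3q₁)/6.
E[c₂] = 0.8·17 + 0.2·19 = 17.4
Firm 1's FOC against E[q₂] yields q₁ = (132 − 2·11 + E[c₂])/9 = (132 − 22 + 17.4)/9 = 14.1556.
E[P] = 132 − 3·(q₁ + E[q₂]) = 53.4667; Firm 1's expected profit = (E[P] − 11)·q₁ = (53.4667 − 11)·14.1556 = 601.139.

601.14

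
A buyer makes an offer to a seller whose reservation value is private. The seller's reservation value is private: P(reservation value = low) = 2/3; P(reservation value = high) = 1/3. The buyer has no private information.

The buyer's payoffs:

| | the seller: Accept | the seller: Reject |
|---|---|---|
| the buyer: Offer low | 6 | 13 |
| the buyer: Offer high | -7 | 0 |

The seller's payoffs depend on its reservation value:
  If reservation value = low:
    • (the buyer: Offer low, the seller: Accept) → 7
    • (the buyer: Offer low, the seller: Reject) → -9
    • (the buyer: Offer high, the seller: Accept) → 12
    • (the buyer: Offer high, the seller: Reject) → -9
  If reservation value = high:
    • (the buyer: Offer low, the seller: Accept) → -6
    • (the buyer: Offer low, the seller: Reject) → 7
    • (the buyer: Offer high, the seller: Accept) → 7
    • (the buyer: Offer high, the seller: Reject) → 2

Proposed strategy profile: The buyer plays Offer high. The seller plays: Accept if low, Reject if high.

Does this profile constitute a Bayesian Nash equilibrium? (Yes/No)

No

The buyer plays Offer high: E[Offer high] = 2/3·(-7) + 1/3·(0) = -14/3; E[Offer low] = 25/3. Not best-responding. ✗
The seller (reservation value low), facing Offer high: Accept gives 12, Reject gives -9. Proposed Accept is best. ✓
The seller (reservation value high), facing Offer high: Accept gives 7, Reject gives 2. Proposed Reject is not best — profitable deviation exists. ✗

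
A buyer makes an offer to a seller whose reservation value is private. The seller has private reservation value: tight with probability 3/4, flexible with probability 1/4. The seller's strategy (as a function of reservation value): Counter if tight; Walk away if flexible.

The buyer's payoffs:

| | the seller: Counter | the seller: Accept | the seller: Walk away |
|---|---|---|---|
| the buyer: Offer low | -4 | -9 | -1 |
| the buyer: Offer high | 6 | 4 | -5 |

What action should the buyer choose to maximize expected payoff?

Offer high

E[Offer low] = 3/4·(-4) + 1/4·(-1) = -13/4
E[Offer high] = 3/4·(6) + 1/4·(-5) = 13/4
Best response: Offer high (13/4 is the largest).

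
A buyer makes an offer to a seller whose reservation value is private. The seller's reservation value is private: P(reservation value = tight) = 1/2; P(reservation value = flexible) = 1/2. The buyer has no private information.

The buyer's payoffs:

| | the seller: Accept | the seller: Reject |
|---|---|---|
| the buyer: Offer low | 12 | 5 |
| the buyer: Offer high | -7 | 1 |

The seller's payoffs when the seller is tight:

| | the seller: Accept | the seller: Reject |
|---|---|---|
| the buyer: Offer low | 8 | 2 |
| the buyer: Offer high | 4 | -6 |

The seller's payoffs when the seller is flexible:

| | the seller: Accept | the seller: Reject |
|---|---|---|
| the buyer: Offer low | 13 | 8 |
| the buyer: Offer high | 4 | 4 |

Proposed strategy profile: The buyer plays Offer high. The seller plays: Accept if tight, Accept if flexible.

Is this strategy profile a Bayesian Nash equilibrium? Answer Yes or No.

No

The buyer plays Offer high: E[Offer high] = 1/2·(-7) + 1/2·(-7) = -7; E[Offer low] = 12. Not best-responding. ✗
The seller (reservation value tight), facing Offer high: Accept gives 4, Reject gives -6. Proposed Accept is best. ✓
The seller (reservation value flexible), facing Offer high: Accept gives 4, Reject gives 4. Proposed Accept is best. ✓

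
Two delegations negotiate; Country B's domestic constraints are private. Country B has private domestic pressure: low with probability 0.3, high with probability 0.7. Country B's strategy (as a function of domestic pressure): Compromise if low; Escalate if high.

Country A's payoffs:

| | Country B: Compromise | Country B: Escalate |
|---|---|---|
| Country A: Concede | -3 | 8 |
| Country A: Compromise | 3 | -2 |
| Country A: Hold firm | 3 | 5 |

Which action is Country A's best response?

E[Concede] = 0.3·(-3) + 0.7·(8) = 4.7
E[Compromise] = 0.3·(3) + 0.7·(-2) = -0.5
E[Hold firm] = 0.3·(3) + 0.7·(5) = 4.4
Best response: Concede (4.7 is the largest).

Concede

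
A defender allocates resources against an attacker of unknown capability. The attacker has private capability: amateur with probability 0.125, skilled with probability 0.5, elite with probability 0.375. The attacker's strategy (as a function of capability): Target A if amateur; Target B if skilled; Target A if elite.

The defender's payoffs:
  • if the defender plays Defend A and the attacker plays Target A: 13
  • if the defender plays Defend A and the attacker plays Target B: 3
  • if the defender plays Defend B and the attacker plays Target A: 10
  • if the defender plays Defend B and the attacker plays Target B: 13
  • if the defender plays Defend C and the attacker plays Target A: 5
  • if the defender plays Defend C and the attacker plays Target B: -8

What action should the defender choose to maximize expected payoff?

Defend B

E[Defend A] = 0.125·(13) + 0.5·(3) + 0.375·(13) = 8
E[Defend B] = 0.125·(10) + 0.5·(13) + 0.375·(10) = 11.5
E[Defend C] = 0.125·(5) + 0.5·(-8) + 0.375·(5) = -1.5
Best response: Defend B (11.5 is the largest).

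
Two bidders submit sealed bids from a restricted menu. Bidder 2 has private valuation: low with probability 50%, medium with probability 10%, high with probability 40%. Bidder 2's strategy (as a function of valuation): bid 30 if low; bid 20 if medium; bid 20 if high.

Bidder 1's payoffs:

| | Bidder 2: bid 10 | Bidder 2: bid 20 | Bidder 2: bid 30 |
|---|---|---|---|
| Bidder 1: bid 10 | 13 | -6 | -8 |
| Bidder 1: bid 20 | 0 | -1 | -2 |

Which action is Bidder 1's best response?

bid 20

E[bid 10] = 0.5·(-8) + 0.1·(-6) + 0.4·(-6) = -7
E[bid 20] = 0.5·(-2) + 0.1·(-1) + 0.4·(-1) = -1.5
Best response: bid 20 (-1.5 is the largest).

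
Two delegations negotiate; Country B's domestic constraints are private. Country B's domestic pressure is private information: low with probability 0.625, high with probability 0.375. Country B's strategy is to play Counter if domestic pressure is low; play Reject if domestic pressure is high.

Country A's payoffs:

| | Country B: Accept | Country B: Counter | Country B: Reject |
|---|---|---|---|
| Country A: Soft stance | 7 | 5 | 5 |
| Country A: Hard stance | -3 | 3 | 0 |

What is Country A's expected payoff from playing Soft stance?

5

Take the expectation over Country B's domestic pressure, weighting each type's action by its prior probability.
E[Soft stance] = 0.625·5 + 0.375·5 = 3.125 + 1.875 = 5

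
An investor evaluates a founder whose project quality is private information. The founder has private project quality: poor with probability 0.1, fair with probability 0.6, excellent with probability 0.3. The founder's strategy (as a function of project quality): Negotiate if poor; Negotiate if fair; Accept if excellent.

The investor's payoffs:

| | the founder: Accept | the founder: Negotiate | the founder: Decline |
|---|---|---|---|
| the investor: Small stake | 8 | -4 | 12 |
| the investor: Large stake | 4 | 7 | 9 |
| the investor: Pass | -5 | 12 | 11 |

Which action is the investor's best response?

Pass

Compute the investor's expected payoff for each action, taking the expectation over the founder's type.
E[Small stake] = 0.1·(-4) + 0.6·(-4) + 0.3·(8) = -0.4
E[Large stake] = 0.1·(7) + 0.6·(7) + 0.3·(4) = 6.1
E[Pass] = 0.1·(12) + 0.6·(12) + 0.3·(-5) = 6.9
Best response: Pass (6.9 is the largest).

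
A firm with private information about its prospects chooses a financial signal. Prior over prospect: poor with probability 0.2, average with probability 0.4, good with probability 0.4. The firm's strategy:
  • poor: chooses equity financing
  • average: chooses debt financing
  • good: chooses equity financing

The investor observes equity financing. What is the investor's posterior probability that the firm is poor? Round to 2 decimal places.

0.33

P(equity financing) = 0.2·1 + 0.4·0 + 0.4·1 = 0.6
P(poor | equity financing) = (0.2·1) / 0.6 = 0.2 / 0.6 = 0.333333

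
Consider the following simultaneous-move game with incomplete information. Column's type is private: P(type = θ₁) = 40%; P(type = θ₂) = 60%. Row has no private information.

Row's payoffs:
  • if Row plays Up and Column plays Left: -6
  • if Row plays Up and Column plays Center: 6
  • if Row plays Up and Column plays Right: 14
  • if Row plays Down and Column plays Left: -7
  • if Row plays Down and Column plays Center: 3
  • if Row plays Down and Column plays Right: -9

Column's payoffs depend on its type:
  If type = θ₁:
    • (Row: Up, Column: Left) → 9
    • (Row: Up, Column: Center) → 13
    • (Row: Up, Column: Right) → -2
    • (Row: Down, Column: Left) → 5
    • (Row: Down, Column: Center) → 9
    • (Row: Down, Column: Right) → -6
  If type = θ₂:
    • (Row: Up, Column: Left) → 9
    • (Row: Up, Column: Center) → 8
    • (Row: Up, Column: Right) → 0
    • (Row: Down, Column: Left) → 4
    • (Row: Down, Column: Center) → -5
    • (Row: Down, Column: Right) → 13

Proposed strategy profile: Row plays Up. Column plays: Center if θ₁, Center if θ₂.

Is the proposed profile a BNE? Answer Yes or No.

No

Row plays Up: E[Up] = 0.4·(6) + 0.6·(6) = 6; E[Down] = 3. Best-responding. ✓
Column (type θ₁), facing Up: Left gives 9, Center gives 13, Right gives -2. Proposed Center is best. ✓
Column (type θ₂), facing Up: Left gives 9, Center gives 8, Right gives 0. Proposed Center is not best — profitable deviation exists. ✗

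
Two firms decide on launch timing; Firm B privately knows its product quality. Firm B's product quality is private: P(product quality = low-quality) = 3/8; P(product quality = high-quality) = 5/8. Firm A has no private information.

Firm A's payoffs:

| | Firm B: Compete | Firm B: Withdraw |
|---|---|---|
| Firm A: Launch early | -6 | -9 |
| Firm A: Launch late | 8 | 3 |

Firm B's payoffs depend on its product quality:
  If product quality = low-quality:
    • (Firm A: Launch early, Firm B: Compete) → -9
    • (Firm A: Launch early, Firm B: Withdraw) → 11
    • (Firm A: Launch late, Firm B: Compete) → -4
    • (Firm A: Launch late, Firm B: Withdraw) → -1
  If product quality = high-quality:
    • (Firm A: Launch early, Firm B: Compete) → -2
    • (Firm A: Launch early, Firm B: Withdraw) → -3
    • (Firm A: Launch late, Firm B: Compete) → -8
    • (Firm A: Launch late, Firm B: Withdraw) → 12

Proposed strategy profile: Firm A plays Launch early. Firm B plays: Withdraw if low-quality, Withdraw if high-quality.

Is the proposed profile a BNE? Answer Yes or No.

Firm A plays Launch early: E[Launch early] = 3/8·(-9) + 5/8·(-9) = -9; E[Launch late] = 3. Not best-responding. ✗
Firm B (product quality low-quality), facing Launch early: Compete gives -9, Withdraw gives 11. Proposed Withdraw is best. ✓
Firm B (product quality high-quality), facing Launch early: Compete gives -2, Withdraw gives -3. Proposed Withdraw is not best — profitable deviation exists. ✗

No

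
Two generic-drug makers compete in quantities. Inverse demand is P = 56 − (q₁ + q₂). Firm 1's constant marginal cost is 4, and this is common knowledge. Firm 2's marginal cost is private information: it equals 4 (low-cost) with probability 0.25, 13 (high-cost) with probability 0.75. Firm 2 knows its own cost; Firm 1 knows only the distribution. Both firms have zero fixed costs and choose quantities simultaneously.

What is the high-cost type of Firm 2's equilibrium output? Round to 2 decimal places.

Each type of Firm 2 best-responds to q₁; Firm 1 best-responds to the expected q₂ over Firm 2's types.
Firm 2 with cost c maximizes (56 − (q₁+q₂) − c)·q₂, giving q₂(c) = (56 − c − q₁)/2.
E[c₂] = 0.25·4 + 0.75·13 = 10.75
Firm 1's FOC against E[q₂] yields q₁ = (56 − 2·4 + E[c₂])/3 = (56 − 8 + 10.75)/3 = 19.5833.
q₂(high-cost) = (56 − 13 − 19.5833)/2 = 11.7083.

11.71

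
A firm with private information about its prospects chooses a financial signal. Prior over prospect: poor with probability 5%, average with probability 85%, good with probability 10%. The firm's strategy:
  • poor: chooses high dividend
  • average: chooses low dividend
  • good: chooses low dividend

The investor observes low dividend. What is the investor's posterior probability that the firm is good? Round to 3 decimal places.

P(low dividend) = 0.05·0 + 0.85·1 + 0.1·1 = 0.95
P(good | low dividend) = (0.1·1) / 0.95 = 0.1 / 0.95 = 0.105263

0.105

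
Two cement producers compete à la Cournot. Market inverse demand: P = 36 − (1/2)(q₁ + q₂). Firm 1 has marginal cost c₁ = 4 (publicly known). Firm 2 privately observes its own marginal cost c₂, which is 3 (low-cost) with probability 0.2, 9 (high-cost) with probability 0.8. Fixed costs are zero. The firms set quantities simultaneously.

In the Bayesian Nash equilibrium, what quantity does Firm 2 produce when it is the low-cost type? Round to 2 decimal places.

Each type of Firm 2 best-responds to q₁; Firm 1 best-responds to the expected q₂ over Firm 2's types.
Firm 2 with cost c maximizes (36 − (1/2)(q₁+q₂) − c)·q₂, giving q₂(c) = (36 − c − (1/2)q₁).
E[c₂] = 0.2·3 + 0.8·9 = 7.8
Firm 1's FOC against E[q₂] yields q₁ = (36 − 2·4 + E[c₂])/(3/2) = (36 − 8 + 7.8)/(3/2) = 23.8667.
q₂(low-cost) = (36 − 3 − (1/2)·23.8667) = 21.0667.

21.07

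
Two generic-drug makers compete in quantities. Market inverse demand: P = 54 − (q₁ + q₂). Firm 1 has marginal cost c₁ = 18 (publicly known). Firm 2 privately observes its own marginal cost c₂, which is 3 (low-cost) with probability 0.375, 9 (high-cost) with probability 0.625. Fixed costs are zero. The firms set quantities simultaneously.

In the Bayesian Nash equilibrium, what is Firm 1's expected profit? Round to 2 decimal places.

68.06

Type-c best response for Firm 2: q₂(c) = (54 − c)/2 − q₁/2.
Firm 1 maximizes expected profit; its first-order condition is 54 − 2q₁ − E[q₂] − 18 = 0.
Substituting E[q₂] and solving: E[c₂] = 6.75, so q₁ = (54 − 2·18 + 6.75)/3 = 8.25.
E[P] = 54 − (q₁ + E[q₂]) = 26.25; Firm 1's expected profit = (E[P] − 18)·q₁ = (26.25 − 18)·8.25 = 68.0625.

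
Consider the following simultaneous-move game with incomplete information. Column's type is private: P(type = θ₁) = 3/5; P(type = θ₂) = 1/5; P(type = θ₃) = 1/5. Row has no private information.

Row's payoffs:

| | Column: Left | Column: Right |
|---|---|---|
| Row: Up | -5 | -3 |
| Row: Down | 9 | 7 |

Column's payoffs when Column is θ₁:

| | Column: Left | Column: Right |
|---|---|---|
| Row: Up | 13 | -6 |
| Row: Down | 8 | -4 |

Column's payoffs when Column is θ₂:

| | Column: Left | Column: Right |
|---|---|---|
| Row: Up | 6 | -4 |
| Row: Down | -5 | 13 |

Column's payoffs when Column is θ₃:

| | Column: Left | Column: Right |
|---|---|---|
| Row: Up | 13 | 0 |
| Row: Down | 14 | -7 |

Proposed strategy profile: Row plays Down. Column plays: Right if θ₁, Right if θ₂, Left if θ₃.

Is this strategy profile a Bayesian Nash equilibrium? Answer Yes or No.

A profile is a BNE iff every type of every player is best-responding given beliefs about the other side.
Row plays Down: E[Down] = 3/5·(7) + 1/5·(7) + 1/5·(9) = 37/5; E[Up] = -17/5. Best-responding. ✓
Column (type θ₁), facing Down: Left gives 8, Right gives -4. Proposed Right is not best — profitable deviation exists. ✗
Column (type θ₂), facing Down: Left gives -5, Right gives 13. Proposed Right is best. ✓
Column (type θ₃), facing Down: Left gives 14, Right gives -7. Proposed Left is best. ✓

No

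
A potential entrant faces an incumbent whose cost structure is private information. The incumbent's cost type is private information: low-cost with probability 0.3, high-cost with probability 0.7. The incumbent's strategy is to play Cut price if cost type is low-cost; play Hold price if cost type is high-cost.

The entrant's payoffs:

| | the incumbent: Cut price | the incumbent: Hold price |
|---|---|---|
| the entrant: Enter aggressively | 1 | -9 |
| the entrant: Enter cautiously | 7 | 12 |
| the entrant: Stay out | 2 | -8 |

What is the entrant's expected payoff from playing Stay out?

-5

E[Stay out] = 0.3·2 + 0.7·(-8) = 0.6 + (-5.6) = -5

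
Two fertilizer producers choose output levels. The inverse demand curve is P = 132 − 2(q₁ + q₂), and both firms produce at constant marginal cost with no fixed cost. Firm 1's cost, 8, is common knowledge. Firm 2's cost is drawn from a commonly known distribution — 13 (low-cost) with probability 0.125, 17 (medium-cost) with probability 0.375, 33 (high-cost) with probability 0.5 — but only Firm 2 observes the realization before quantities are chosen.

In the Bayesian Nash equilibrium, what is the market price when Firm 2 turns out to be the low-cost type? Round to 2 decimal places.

Firm 2 with cost c maximizes (132 − 2(q₁+q₂) − c)·q₂, giving q₂(c) = (132 − c − 2q₁)/4.
E[c₂] = 0.125·13 + 0.375·17 + 0.5·33 = 24.5
Firm 1's FOC against E[q₂] yields q₁ = (132 − 2·8 + E[c₂])/6 = (132 − 16 + 24.5)/6 = 23.4167.
q₂(low-cost) = 18.0417, so P = 132 − 2·(23.4167 + 18.0417) = 49.0833.

49.08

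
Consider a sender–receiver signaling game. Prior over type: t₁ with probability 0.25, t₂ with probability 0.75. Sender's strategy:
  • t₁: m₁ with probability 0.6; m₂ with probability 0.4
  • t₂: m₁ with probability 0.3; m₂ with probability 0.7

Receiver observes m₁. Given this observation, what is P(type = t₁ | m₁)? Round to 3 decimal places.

0.400

P(m₁) = 0.25·0.6 + 0.75·0.3 = 0.375
P(t₁ | m₁) = (0.25·0.6) / 0.375 = 0.15 / 0.375 = 0.4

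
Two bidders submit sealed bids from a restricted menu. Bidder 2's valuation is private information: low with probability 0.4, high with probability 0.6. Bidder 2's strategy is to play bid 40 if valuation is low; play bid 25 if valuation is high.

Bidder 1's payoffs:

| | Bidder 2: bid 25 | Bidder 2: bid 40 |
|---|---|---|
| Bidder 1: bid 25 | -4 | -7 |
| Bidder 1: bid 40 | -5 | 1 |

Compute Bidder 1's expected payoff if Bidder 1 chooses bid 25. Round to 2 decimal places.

-5.20

E[bid 25] = 0.4·(-7) + 0.6·(-4) = (-2.8) + (-2.4) = -5.2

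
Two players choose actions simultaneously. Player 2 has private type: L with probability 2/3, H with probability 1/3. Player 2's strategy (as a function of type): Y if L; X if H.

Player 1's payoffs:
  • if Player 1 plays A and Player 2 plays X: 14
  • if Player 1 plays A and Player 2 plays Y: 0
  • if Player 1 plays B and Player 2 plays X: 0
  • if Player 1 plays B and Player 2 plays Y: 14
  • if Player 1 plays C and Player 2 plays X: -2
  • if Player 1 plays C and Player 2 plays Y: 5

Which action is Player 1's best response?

B

E[A] = 2/3·(0) + 1/3·(14) = 14/3
E[B] = 2/3·(14) + 1/3·(0) = 28/3
E[C] = 2/3·(5) + 1/3·(-2) = 8/3
Best response: B (28/3 is the largest).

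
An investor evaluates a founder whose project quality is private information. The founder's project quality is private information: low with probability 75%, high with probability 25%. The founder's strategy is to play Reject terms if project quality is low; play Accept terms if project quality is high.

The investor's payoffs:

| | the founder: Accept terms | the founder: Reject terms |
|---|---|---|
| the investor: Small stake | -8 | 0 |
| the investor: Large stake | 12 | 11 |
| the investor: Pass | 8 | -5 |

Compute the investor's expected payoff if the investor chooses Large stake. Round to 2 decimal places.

11.25

E[Large stake] = 0.75·11 + 0.25·12 = 8.25 + 3 = 11.25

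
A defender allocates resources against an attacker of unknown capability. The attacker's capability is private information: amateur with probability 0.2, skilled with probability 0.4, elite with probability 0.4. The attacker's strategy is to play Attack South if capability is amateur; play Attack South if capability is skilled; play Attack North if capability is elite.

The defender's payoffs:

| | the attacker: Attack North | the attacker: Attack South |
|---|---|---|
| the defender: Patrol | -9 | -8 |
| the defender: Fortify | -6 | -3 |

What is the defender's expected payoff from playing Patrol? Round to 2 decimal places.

Take the expectation over the attacker's capability, weighting each type's action by its prior probability.
E[Patrol] = 0.2·(-8) + 0.4·(-8) + 0.4·(-9) = (-1.6) + (-3.2) + (-3.6) = -8.4

-8.40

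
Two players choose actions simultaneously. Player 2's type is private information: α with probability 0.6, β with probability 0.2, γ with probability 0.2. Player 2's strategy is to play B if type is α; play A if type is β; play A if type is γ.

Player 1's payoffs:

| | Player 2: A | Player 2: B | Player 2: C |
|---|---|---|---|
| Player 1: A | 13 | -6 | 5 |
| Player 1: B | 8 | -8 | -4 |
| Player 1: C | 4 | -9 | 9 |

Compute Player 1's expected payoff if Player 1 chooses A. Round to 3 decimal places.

Take the expectation over Player 2's type, weighting each type's action by its prior probability.
E[A] = 0.6·(-6) + 0.2·13 + 0.2·13 = (-3.6) + 2.6 + 2.6 = 1.6

1.600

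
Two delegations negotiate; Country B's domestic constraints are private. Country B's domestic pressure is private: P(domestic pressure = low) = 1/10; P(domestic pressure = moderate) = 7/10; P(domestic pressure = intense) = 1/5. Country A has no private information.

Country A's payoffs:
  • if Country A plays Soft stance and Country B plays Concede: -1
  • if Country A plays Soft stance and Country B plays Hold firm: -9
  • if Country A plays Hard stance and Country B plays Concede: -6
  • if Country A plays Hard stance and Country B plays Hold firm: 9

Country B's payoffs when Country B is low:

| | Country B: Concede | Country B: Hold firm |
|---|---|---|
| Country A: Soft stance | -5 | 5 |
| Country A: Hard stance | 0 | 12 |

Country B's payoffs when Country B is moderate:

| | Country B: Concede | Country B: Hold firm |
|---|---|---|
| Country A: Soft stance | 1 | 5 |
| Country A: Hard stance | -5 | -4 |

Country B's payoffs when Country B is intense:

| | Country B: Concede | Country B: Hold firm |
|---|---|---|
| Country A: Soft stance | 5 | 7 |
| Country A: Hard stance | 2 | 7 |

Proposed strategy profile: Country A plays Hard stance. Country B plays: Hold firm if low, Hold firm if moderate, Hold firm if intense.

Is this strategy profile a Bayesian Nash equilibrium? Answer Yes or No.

Country A plays Hard stance: E[Hard stance] = 1/10·(9) + 7/10·(9) + 1/5·(9) = 9; E[Soft stance] = -9. Best-responding. ✓
Country B (domestic pressure low), facing Hard stance: Concede gives 0, Hold firm gives 12. Proposed Hold firm is best. ✓
Country B (domestic pressure moderate), facing Hard stance: Concede gives -5, Hold firm gives -4. Proposed Hold firm is best. ✓
Country B (domestic pressure intense), facing Hard stance: Concede gives 2, Hold firm gives 7. Proposed Hold firm is best. ✓

Yes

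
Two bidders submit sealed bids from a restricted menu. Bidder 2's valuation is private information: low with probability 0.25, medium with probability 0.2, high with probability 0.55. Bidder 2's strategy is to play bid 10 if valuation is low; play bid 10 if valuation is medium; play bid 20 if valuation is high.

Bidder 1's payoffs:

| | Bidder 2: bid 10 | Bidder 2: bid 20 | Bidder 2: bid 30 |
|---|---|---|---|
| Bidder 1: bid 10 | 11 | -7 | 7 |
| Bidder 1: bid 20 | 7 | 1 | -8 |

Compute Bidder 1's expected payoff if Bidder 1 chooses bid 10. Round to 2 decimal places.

E[bid 10] = 0.25·11 + 0.2·11 + 0.55·(-7) = 2.75 + 2.2 + (-3.85) = 1.1

1.10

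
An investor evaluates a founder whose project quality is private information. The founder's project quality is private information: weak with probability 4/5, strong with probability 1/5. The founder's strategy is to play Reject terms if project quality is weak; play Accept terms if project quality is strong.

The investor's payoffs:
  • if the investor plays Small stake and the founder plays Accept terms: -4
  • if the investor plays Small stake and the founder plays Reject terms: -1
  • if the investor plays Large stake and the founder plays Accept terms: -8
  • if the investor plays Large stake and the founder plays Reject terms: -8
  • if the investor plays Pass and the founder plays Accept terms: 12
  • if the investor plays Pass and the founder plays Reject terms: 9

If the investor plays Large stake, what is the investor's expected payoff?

Take the expectation over the founder's project quality, weighting each type's action by its prior probability.
E[Large stake] = 4/5·(-8) + 1/5·(-8) = (-32/5) + (-8/5) = -8

-8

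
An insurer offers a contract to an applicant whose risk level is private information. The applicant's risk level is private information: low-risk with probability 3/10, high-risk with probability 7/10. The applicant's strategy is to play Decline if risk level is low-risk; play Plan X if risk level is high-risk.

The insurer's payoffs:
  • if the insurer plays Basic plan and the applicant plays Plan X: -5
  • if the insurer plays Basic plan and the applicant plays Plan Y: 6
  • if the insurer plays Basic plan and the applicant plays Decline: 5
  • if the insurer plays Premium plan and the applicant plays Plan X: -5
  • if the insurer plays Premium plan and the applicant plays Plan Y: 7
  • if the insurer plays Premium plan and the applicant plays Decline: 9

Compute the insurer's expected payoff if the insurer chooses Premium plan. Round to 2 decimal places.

E[Premium plan] = 3/10·9 + 7/10·(-5) = 27/10 + (-7/2) = -4/5

-0.80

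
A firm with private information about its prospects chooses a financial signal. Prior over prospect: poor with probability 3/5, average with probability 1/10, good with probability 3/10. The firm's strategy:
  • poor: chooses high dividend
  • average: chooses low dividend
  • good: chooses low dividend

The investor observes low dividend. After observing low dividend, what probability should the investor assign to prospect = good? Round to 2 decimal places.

0.75

Apply Bayes' rule using the sender's strategy as the likelihood.
P(low dividend) = (3/5)·0 + (1/10)·1 + (3/10)·1 = 2/5
P(good | low dividend) = ((3/10)·1) / (2/5) = (3/10) / (2/5) = 3/4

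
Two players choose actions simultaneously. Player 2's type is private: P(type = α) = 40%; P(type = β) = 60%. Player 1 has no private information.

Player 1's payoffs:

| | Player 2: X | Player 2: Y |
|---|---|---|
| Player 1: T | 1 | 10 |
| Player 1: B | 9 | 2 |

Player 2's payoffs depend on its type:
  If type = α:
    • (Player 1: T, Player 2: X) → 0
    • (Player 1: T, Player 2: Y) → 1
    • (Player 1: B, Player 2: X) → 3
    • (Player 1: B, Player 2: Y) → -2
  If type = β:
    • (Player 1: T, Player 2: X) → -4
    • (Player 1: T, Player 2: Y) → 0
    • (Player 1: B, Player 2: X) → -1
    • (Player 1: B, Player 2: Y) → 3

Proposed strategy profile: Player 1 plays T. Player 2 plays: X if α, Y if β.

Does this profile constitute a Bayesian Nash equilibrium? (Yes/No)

No

A profile is a BNE iff every type of every player is best-responding given beliefs about the other side.
Player 1 plays T: E[T] = 0.4·(1) + 0.6·(10) = 6.4; E[B] = 4.8. Best-responding. ✓
Player 2 (type α), facing T: X gives 0, Y gives 1. Proposed X is not best — profitable deviation exists. ✗
Player 2 (type β), facing T: X gives -4, Y gives 0. Proposed Y is best. ✓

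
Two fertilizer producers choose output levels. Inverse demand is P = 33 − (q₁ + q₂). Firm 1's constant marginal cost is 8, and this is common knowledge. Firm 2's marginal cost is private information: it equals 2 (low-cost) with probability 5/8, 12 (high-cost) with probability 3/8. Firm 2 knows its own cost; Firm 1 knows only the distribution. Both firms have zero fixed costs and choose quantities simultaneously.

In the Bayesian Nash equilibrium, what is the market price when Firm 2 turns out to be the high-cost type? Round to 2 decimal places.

Type-c best response for Firm 2: q₂(c) = (33 − c)/2 − q₁/2.
Firm 1 maximizes expected profit; its first-order condition is 33 − 2q₁ − E[q₂] − 8 = 0.
Substituting E[q₂] and solving: E[c₂] = 5.75, so q₁ = (33 − 2·8 + 5.75)/3 = 7.58333.
q₂(high-cost) = 6.70833, so P = 33 − (7.58333 + 6.70833) = 18.7083.

18.71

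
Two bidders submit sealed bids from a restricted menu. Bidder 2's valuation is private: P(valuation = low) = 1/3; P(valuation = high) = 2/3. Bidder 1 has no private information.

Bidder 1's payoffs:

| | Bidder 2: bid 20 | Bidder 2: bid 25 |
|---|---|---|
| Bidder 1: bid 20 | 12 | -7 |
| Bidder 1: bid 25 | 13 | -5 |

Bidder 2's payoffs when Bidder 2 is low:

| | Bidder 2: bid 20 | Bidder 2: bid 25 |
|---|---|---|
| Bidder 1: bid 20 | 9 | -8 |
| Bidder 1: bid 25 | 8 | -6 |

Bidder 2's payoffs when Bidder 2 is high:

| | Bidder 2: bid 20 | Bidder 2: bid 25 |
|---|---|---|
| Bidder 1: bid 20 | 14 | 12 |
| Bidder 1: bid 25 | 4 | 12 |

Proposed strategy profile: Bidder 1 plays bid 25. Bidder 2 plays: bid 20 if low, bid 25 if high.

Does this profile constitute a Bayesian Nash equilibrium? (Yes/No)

A profile is a BNE iff every type of every player is best-responding given beliefs about the other side.
Bidder 1 plays bid 25: E[bid 25] = 1/3·(13) + 2/3·(-5) = 1; E[bid 20] = -2/3. Best-responding. ✓
Bidder 2 (valuation low), facing bid 25: bid 20 gives 8, bid 25 gives -6. Proposed bid 20 is best. ✓
Bidder 2 (valuation high), facing bid 25: bid 20 gives 4, bid 25 gives 12. Proposed bid 25 is best. ✓

Yes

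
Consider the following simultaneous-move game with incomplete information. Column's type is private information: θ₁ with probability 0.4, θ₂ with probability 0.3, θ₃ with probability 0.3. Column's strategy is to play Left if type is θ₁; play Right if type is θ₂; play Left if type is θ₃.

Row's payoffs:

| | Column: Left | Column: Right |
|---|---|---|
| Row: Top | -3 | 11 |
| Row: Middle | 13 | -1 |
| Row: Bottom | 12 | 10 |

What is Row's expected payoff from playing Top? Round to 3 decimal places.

Take the expectation over Column's type, weighting each type's action by its prior probability.
E[Top] = 0.4·(-3) + 0.3·11 + 0.3·(-3) = (-1.2) + 3.3 + (-0.9) = 1.2

1.200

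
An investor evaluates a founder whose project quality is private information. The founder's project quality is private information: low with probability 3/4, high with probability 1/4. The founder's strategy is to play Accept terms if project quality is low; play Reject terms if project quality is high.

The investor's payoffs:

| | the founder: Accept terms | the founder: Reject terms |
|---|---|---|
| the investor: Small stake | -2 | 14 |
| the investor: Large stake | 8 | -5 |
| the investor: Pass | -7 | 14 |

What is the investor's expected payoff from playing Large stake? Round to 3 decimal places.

4.750

E[Large stake] = 3/4·8 + 1/4·(-5) = 6 + (-5/4) = 19/4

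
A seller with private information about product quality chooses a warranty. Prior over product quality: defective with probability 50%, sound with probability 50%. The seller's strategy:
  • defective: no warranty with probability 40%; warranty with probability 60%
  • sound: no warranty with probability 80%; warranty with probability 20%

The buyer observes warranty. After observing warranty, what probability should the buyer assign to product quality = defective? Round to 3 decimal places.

0.750

Apply Bayes' rule using the sender's strategy as the likelihood.
P(warranty) = 0.5·0.6 + 0.5·0.2 = 0.4
P(defective | warranty) = (0.5·0.6) / 0.4 = 0.3 / 0.4 = 0.75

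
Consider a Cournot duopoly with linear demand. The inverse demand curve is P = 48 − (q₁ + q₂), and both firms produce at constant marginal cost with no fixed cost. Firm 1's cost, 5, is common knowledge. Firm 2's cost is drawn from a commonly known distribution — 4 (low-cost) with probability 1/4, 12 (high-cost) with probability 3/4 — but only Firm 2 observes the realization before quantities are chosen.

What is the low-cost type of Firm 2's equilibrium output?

14

Firm 2 with cost c maximizes (48 − (q₁+q₂) − c)·q₂, giving q₂(c) = (48 − c − q₁)/2.
E[c₂] = 1/4·4 + 3/4·12 = 10
Firm 1's FOC against E[q₂] yields q₁ = (48 − 2·5 + E[c₂])/3 = (48 − 10 + 10)/3 = 16.
q₂(low-cost) = (48 − 4 − 16)/2 = 14.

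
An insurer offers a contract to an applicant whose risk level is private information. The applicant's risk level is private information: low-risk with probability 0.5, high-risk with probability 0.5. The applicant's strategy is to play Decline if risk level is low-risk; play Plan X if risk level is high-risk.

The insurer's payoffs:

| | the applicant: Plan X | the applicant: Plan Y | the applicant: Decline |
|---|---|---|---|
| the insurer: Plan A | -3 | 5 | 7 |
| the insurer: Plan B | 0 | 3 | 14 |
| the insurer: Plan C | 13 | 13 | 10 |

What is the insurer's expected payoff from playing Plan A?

Take the expectation over the applicant's risk level, weighting each type's action by its prior probability.
E[Plan A] = 0.5·7 + 0.5·(-3) = 3.5 + (-1.5) = 2

2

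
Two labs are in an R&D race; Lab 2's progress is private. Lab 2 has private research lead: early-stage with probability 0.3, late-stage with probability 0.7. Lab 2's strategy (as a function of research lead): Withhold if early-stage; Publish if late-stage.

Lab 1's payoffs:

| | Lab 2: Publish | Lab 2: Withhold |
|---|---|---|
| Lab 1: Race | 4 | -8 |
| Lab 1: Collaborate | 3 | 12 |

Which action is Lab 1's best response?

Collaborate

Compute Lab 1's expected payoff for each action, taking the expectation over Lab 2's type.
E[Race] = 0.3·(-8) + 0.7·(4) = 0.4
E[Collaborate] = 0.3·(12) + 0.7·(3) = 5.7
Best response: Collaborate (5.7 is the largest).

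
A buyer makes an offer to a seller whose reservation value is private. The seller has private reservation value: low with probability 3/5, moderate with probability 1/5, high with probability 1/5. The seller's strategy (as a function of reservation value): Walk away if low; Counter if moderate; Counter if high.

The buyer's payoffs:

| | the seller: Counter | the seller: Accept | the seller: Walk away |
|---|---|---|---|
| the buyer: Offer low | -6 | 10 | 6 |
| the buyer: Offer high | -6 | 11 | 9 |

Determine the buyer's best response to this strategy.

E[Offer low] = 3/5·(6) + 1/5·(-6) + 1/5·(-6) = 6/5
E[Offer high] = 3/5·(9) + 1/5·(-6) + 1/5·(-6) = 3
Best response: Offer high (3 is the largest).

Offer high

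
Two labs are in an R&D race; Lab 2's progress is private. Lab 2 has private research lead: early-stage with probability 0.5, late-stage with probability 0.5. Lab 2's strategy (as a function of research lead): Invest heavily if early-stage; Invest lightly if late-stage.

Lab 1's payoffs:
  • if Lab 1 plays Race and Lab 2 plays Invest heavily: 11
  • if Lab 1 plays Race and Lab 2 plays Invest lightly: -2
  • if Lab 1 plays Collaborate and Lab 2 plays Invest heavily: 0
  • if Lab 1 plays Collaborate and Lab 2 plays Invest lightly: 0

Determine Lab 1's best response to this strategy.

Race

Compute Lab 1's expected payoff for each action, taking the expectation over Lab 2's type.
E[Race] = 0.5·(11) + 0.5·(-2) = 4.5
E[Collaborate] = 0.5·(0) + 0.5·(0) = 0
Best response: Race (4.5 is the largest).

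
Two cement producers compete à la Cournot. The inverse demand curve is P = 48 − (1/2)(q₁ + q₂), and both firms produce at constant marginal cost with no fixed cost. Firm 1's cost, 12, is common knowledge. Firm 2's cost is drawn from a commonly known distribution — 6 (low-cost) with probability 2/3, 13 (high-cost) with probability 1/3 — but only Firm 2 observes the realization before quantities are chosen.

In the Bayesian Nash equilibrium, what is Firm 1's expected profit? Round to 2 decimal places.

Type-c best response for Firm 2: q₂(c) = (48 − c) − q₁/2.
Firm 1 maximizes expected profit; its first-order condition is 48 − q₁ − (1/2)E[q₂] − 12 = 0.
Substituting E[q₂] and solving: E[c₂] = 8.33333, so q₁ = (48 − 2·12 + 8.33333)/(3/2) = 21.5556.
E[P] = 48 − (1/2)·(q₁ + E[q₂]) = 22.7778; Firm 1's expected profit = (E[P] − 12)·q₁ = (22.7778 − 12)·21.5556 = 232.321.

232.32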